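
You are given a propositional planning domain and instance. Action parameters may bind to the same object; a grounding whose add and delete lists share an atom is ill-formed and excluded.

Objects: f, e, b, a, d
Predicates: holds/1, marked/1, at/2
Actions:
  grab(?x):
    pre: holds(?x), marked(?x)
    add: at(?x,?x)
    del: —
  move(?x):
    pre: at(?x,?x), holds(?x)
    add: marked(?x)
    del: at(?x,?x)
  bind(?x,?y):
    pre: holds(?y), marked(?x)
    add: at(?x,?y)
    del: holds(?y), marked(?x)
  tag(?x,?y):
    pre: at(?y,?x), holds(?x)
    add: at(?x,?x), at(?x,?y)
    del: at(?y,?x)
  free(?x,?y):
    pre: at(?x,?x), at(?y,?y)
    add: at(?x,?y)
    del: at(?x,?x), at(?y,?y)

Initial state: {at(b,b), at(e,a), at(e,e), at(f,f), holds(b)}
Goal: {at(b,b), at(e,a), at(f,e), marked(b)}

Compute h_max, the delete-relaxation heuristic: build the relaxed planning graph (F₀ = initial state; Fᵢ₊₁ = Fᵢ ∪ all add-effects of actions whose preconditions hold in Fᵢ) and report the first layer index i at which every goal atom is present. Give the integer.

F0 = init (5 atoms)
F1 = F0 ∪ {at(b,e), at(b,f), at(e,b), at(e,f), at(f,b), at(f,e), marked(b)}  (12 atoms)
goal ⊆ F1  ⇒  h_max = 1

1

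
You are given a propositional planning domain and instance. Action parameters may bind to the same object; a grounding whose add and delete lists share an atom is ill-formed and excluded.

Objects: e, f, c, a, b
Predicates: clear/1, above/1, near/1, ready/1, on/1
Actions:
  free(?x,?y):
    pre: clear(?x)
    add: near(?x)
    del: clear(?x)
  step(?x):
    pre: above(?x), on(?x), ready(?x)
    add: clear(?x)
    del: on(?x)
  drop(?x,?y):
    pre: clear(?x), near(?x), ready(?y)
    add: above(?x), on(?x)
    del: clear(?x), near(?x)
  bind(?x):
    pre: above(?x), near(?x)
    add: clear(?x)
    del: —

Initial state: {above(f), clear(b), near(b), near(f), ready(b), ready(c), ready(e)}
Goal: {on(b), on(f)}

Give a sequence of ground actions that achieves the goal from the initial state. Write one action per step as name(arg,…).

drop(b,e); bind(f); drop(f,e)

1. drop(b,e)  →  {above(b), above(f), near(f), on(b), ready(b), ready(c), ready(e)}
2. bind(f)  →  {above(b), above(f), clear(f), near(f), on(b), ready(b), ready(c), ready(e)}
3. drop(f,e)  →  {above(b), above(f), on(b), on(f), ready(b), ready(c), ready(e)}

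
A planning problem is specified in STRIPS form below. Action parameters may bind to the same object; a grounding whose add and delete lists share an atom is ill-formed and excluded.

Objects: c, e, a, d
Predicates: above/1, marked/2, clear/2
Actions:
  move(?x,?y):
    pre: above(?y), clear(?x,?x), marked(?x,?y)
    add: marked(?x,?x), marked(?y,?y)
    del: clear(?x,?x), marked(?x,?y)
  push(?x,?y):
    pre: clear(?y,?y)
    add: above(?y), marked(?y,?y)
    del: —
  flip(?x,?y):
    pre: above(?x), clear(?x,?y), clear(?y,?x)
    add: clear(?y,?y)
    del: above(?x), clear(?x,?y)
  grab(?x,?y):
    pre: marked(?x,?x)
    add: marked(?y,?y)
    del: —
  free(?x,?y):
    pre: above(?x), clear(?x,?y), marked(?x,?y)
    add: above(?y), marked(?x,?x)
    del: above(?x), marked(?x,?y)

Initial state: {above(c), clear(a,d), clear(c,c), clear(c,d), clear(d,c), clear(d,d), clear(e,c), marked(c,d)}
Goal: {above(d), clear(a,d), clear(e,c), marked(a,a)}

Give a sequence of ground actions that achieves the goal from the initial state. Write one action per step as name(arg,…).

1. push(c,d)  →  {above(c), above(d), clear(a,d), clear(c,c), clear(c,d), clear(d,c), clear(d,d), clear(e,c), marked(c,d), marked(d,d)}
2. grab(d,a)  →  {above(c), above(d), clear(a,d), clear(c,c), clear(c,d), clear(d,c), clear(d,d), clear(e,c), marked(a,a), marked(c,d), marked(d,d)}

push(c,d); grab(d,a)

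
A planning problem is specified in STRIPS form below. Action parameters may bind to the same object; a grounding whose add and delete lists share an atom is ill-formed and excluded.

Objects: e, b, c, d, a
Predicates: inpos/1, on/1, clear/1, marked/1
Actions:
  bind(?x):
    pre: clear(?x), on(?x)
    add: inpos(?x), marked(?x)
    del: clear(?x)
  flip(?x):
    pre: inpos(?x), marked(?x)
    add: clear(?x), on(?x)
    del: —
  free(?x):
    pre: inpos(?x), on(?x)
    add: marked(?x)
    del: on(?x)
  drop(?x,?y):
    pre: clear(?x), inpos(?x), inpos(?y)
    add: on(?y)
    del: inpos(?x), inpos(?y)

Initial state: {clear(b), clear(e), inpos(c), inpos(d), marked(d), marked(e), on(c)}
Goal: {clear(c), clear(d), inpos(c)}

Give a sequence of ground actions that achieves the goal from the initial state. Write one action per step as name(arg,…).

flip(d); free(c); flip(c)

1. flip(d)  →  {clear(b), clear(d), clear(e), inpos(c), inpos(d), marked(d), marked(e), on(c), on(d)}
2. free(c)  →  {clear(b), clear(d), clear(e), inpos(c), inpos(d), marked(c), marked(d), marked(e), on(d)}
3. flip(c)  →  {clear(b), clear(c), clear(d), clear(e), inpos(c), inpos(d), marked(c), marked(d), marked(e), on(c), on(d)}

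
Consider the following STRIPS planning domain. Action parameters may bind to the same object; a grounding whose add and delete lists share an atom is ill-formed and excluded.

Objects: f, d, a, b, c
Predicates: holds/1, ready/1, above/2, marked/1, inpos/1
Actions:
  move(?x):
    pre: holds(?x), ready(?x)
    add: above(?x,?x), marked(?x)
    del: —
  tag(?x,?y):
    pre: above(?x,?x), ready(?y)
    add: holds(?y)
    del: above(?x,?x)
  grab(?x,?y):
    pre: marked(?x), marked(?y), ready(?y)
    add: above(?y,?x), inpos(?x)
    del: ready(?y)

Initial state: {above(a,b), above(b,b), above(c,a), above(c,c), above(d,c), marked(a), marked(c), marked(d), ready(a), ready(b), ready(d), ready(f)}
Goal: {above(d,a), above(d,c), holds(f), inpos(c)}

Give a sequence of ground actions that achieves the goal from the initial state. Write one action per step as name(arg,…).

tag(b,f); grab(a,d); grab(c,a)

1. tag(b,f)  →  {above(a,b), above(c,a), above(c,c), above(d,c), holds(f), marked(a), marked(c), marked(d), ready(a), ready(b), ready(d), ready(f)}
2. grab(a,d)  →  {above(a,b), above(c,a), above(c,c), above(d,a), above(d,c), holds(f), inpos(a), marked(a), marked(c), marked(d), ready(a), ready(b), ready(f)}
3. grab(c,a)  →  {above(a,b), above(a,c), above(c,a), above(c,c), above(d,a), above(d,c), holds(f), inpos(a), inpos(c), marked(a), marked(c), marked(d), ready(b), ready(f)}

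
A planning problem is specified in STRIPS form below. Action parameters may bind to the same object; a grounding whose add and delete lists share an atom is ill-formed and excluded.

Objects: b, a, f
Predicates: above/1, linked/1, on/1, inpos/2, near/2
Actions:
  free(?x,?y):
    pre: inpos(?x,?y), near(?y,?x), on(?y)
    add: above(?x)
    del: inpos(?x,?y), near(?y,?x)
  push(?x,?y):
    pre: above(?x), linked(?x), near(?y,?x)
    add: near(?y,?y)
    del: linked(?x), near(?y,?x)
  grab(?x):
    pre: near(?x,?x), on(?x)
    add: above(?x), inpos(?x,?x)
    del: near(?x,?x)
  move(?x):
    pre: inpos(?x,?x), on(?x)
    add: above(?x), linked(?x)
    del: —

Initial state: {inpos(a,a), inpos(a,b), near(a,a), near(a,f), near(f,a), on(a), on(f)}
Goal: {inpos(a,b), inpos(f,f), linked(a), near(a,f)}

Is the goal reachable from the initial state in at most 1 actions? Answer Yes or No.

1. move(a)  →  {above(a), inpos(a,a), inpos(a,b), linked(a), near(a,a), near(a,f), near(f,a), on(a), on(f)}
2. push(a,f)  →  {above(a), inpos(a,a), inpos(a,b), near(a,a), near(a,f), near(f,f), on(a), on(f)}
3. grab(f)  →  {above(a), above(f), inpos(a,a), inpos(a,b), inpos(f,f), near(a,a), near(a,f), on(a), on(f)}
4. move(a)  →  {above(a), above(f), inpos(a,a), inpos(a,b), inpos(f,f), linked(a), near(a,a), near(a,f), on(a), on(f)}
optimal plan length = 4; 4 > 1

No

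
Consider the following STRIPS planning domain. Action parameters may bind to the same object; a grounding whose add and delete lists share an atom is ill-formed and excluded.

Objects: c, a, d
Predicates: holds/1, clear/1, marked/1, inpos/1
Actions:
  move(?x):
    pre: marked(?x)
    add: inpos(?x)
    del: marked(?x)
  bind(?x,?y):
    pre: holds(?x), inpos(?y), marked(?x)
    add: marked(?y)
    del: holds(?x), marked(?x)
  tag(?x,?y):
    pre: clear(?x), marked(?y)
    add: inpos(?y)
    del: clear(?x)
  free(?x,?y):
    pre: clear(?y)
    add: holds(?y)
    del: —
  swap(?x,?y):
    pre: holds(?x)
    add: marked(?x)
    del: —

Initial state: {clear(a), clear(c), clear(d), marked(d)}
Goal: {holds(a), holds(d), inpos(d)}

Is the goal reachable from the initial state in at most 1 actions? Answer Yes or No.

1. move(d)  →  {clear(a), clear(c), clear(d), inpos(d)}
2. free(c,a)  →  {clear(a), clear(c), clear(d), holds(a), inpos(d)}
3. free(c,d)  →  {clear(a), clear(c), clear(d), holds(a), holds(d), inpos(d)}
optimal plan length = 3; 3 > 1

No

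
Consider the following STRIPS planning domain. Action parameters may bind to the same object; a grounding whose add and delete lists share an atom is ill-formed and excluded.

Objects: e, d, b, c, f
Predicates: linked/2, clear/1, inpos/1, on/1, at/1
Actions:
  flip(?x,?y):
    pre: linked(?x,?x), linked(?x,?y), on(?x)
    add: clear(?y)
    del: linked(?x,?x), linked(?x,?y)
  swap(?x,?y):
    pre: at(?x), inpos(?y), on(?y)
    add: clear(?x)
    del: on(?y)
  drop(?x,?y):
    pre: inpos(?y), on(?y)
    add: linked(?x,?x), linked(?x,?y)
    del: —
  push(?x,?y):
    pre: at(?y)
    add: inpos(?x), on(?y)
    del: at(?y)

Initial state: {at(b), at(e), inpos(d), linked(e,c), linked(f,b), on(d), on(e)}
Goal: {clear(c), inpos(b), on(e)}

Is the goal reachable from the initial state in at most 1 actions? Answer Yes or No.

No

1. drop(e,d)  →  {at(b), at(e), inpos(d), linked(e,c), linked(e,d), linked(e,e), linked(f,b), on(d), on(e)}
2. flip(e,c)  →  {at(b), at(e), clear(c), inpos(d), linked(e,d), linked(f,b), on(d), on(e)}
3. push(b,e)  →  {at(b), clear(c), inpos(b), inpos(d), linked(e,d), linked(f,b), on(d), on(e)}
optimal plan length = 3; 3 > 1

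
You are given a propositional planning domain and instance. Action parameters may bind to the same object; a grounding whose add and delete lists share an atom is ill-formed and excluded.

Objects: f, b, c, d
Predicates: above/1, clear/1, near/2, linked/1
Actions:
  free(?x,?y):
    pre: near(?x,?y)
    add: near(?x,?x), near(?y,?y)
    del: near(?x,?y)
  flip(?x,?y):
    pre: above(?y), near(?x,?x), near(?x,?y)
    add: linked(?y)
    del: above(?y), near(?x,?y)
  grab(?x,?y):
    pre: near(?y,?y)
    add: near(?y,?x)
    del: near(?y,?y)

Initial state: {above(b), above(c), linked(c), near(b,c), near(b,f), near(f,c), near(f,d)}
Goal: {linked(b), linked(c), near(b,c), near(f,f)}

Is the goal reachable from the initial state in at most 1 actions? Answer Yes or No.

No

1. free(b,f)  →  {above(b), above(c), linked(c), near(b,b), near(b,c), near(f,c), near(f,d), near(f,f)}
2. flip(b,b)  →  {above(c), linked(b), linked(c), near(b,c), near(f,c), near(f,d), near(f,f)}
optimal plan length = 2; 2 > 1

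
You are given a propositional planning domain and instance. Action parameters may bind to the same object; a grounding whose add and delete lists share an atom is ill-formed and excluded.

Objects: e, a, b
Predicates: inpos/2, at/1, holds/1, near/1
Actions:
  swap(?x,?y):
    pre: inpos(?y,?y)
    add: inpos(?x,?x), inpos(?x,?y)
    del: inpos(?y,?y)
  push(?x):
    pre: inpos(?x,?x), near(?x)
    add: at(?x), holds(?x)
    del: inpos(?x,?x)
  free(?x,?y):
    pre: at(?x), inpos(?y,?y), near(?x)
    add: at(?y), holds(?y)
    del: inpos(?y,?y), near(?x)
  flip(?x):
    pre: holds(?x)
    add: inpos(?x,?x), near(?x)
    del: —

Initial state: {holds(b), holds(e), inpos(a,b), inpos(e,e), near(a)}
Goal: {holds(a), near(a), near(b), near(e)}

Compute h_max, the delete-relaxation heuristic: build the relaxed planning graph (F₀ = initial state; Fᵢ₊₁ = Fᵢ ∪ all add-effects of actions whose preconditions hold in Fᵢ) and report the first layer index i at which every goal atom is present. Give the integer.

2

F0 = init (5 atoms)
F1 = F0 ∪ {inpos(a,a), inpos(a,e), inpos(b,b), inpos(b,e), near(b), near(e)}  (11 atoms)
F2 = F1 ∪ {at(a), at(b), at(e), holds(a), inpos(b,a), inpos(e,a), inpos(e,b)}  (18 atoms)
goal ⊆ F2  ⇒  h_max = 2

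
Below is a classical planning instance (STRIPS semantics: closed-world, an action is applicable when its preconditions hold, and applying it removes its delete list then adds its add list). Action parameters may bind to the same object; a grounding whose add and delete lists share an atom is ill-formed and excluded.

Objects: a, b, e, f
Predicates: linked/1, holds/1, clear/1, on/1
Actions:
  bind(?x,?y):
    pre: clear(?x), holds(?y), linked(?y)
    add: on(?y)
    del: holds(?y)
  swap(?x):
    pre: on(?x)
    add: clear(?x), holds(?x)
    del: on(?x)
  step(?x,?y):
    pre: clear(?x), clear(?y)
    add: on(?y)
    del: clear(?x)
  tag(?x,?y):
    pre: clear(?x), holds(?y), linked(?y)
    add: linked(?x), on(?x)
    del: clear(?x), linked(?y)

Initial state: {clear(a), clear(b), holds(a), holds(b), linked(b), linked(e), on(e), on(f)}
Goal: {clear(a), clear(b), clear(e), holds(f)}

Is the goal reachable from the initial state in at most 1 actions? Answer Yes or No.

1. swap(e)  →  {clear(a), clear(b), clear(e), holds(a), holds(b), holds(e), linked(b), linked(e), on(f)}
2. swap(f)  →  {clear(a), clear(b), clear(e), clear(f), holds(a), holds(b), holds(e), holds(f), linked(b), linked(e)}
optimal plan length = 2; 2 > 1

No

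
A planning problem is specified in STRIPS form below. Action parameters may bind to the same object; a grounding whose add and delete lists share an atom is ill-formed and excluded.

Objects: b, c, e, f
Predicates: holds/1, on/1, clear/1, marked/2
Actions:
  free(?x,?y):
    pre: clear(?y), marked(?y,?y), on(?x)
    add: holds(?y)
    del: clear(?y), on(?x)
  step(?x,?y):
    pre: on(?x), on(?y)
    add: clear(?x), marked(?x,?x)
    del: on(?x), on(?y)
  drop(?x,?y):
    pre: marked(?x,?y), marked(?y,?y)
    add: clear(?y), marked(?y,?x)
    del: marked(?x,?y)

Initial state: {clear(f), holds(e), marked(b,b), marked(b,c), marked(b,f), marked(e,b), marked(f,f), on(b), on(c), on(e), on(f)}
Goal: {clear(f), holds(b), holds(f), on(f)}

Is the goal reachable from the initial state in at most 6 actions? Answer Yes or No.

Yes

1. free(b,f)  →  {holds(e), holds(f), marked(b,b), marked(b,c), marked(b,f), marked(e,b), marked(f,f), on(c), on(e), on(f)}
2. drop(b,f)  →  {clear(f), holds(e), holds(f), marked(b,b), marked(b,c), marked(e,b), marked(f,b), marked(f,f), on(c), on(e), on(f)}
3. drop(e,b)  →  {clear(b), clear(f), holds(e), holds(f), marked(b,b), marked(b,c), marked(b,e), marked(f,b), marked(f,f), on(c), on(e), on(f)}
4. free(c,b)  →  {clear(f), holds(b), holds(e), holds(f), marked(b,b), marked(b,c), marked(b,e), marked(f,b), marked(f,f), on(e), on(f)}
optimal plan length = 4; 4 ≤ 6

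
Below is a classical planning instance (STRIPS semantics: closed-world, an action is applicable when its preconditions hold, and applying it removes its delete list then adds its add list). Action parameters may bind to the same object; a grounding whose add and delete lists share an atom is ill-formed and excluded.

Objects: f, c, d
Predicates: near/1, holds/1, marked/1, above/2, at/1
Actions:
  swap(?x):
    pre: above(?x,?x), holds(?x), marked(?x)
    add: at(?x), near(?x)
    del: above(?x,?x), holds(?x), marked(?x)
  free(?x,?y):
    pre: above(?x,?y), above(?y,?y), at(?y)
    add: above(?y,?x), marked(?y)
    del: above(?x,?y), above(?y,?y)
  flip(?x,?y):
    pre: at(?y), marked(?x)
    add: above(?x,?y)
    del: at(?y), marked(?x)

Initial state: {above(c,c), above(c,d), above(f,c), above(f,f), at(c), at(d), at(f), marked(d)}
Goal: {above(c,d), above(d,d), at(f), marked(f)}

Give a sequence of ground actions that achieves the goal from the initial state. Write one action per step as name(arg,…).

free(f,c); free(c,f); flip(d,d)

1. free(f,c)  →  {above(c,d), above(c,f), above(f,f), at(c), at(d), at(f), marked(c), marked(d)}
2. free(c,f)  →  {above(c,d), above(f,c), at(c), at(d), at(f), marked(c), marked(d), marked(f)}
3. flip(d,d)  →  {above(c,d), above(d,d), above(f,c), at(c), at(f), marked(c), marked(f)}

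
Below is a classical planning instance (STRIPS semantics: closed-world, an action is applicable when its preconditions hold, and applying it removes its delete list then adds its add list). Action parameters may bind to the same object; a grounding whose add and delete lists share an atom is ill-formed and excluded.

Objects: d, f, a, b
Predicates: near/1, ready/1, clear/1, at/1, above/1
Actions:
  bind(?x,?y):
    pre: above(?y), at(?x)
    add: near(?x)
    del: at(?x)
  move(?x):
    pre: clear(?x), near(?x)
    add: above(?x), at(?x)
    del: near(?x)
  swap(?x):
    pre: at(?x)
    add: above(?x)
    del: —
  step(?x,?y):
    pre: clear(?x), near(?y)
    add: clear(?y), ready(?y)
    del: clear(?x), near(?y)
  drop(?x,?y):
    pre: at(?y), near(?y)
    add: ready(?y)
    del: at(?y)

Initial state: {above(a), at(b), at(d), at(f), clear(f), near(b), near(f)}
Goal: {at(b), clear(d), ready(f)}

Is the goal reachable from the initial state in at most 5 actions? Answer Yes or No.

1. bind(d,a)  →  {above(a), at(b), at(f), clear(f), near(b), near(d), near(f)}
2. step(f,d)  →  {above(a), at(b), at(f), clear(d), near(b), near(f), ready(d)}
3. drop(d,f)  →  {above(a), at(b), clear(d), near(b), near(f), ready(d), ready(f)}
optimal plan length = 3; 3 ≤ 5

Yes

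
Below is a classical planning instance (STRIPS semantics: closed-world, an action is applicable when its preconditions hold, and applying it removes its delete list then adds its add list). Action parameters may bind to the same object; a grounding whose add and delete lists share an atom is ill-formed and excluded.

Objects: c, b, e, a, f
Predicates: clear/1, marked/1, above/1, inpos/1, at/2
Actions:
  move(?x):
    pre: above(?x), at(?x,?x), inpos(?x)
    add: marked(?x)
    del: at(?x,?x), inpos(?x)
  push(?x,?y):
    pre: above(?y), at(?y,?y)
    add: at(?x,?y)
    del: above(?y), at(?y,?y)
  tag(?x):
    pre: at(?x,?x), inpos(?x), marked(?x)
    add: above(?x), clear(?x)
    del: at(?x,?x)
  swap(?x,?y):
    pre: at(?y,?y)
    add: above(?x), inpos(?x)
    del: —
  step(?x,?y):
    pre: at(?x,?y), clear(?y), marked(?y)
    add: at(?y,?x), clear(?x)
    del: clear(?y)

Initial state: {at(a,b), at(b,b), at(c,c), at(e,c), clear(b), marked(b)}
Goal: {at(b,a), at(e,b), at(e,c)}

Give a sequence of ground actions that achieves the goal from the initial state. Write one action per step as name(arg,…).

1. swap(b,c)  →  {above(b), at(a,b), at(b,b), at(c,c), at(e,c), clear(b), inpos(b), marked(b)}
2. push(e,b)  →  {at(a,b), at(c,c), at(e,b), at(e,c), clear(b), inpos(b), marked(b)}
3. step(a,b)  →  {at(a,b), at(b,a), at(c,c), at(e,b), at(e,c), clear(a), inpos(b), marked(b)}

swap(b,c); push(e,b); step(a,b)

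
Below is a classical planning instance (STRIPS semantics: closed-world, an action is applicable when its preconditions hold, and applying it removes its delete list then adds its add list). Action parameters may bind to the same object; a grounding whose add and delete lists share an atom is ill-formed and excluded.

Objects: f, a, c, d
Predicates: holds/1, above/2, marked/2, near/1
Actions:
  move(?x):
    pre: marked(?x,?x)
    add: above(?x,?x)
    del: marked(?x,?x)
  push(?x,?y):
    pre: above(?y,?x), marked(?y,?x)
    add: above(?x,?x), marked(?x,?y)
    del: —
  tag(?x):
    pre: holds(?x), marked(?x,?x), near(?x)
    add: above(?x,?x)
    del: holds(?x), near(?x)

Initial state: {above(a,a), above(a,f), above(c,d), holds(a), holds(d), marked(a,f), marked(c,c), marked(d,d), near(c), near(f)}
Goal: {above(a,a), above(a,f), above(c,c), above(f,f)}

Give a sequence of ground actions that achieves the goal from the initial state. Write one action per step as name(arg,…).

move(c); push(f,a)

1. move(c)  →  {above(a,a), above(a,f), above(c,c), above(c,d), holds(a), holds(d), marked(a,f), marked(d,d), near(c), near(f)}
2. push(f,a)  →  {above(a,a), above(a,f), above(c,c), above(c,d), above(f,f), holds(a), holds(d), marked(a,f), marked(d,d), marked(f,a), near(c), near(f)}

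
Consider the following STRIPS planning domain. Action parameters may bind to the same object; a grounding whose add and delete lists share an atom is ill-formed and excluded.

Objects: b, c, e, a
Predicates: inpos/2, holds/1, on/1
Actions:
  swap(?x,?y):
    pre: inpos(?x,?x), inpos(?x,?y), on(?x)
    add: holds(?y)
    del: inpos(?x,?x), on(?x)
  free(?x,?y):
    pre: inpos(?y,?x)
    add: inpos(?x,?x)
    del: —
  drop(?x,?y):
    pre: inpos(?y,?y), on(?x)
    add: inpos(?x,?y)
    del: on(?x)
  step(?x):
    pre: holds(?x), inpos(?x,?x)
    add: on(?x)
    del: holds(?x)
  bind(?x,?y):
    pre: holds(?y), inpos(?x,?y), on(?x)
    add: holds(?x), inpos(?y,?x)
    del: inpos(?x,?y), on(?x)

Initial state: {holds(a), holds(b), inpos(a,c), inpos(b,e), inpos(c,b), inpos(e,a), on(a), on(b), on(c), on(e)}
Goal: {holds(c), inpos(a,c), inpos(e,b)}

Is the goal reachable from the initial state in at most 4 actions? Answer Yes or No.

1. free(b,c)  →  {holds(a), holds(b), inpos(a,c), inpos(b,b), inpos(b,e), inpos(c,b), inpos(e,a), on(a), on(b), on(c), on(e)}
2. drop(e,b)  →  {holds(a), holds(b), inpos(a,c), inpos(b,b), inpos(b,e), inpos(c,b), inpos(e,a), inpos(e,b), on(a), on(b), on(c)}
3. bind(c,b)  →  {holds(a), holds(b), holds(c), inpos(a,c), inpos(b,b), inpos(b,c), inpos(b,e), inpos(e,a), inpos(e,b), on(a), on(b)}
optimal plan length = 3; 3 ≤ 4

Yes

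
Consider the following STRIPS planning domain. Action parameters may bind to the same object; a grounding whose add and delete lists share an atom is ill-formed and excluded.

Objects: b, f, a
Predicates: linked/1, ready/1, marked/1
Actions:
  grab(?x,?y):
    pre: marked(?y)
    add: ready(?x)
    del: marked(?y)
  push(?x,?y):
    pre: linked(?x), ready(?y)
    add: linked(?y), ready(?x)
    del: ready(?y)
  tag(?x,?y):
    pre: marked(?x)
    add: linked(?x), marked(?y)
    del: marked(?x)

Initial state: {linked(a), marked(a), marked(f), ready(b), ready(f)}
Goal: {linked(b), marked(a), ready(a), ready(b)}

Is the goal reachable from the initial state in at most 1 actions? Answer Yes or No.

1. push(a,b)  →  {linked(a), linked(b), marked(a), marked(f), ready(a), ready(f)}
2. grab(b,f)  →  {linked(a), linked(b), marked(a), ready(a), ready(b), ready(f)}
optimal plan length = 2; 2 > 1

No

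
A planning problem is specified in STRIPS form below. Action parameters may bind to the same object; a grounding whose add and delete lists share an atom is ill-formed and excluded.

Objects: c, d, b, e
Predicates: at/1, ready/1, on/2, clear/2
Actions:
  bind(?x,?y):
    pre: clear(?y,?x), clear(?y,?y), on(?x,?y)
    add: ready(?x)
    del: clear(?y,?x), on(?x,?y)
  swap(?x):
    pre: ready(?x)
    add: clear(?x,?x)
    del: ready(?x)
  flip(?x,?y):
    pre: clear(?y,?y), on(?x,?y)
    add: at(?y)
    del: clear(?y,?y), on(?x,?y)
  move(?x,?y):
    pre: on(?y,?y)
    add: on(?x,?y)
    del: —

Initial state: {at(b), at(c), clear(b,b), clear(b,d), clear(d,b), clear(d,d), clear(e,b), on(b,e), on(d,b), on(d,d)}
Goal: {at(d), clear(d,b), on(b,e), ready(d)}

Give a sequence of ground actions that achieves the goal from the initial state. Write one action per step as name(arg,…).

1. bind(d,b)  →  {at(b), at(c), clear(b,b), clear(d,b), clear(d,d), clear(e,b), on(b,e), on(d,d), ready(d)}
2. flip(d,d)  →  {at(b), at(c), at(d), clear(b,b), clear(d,b), clear(e,b), on(b,e), ready(d)}

bind(d,b); flip(d,d)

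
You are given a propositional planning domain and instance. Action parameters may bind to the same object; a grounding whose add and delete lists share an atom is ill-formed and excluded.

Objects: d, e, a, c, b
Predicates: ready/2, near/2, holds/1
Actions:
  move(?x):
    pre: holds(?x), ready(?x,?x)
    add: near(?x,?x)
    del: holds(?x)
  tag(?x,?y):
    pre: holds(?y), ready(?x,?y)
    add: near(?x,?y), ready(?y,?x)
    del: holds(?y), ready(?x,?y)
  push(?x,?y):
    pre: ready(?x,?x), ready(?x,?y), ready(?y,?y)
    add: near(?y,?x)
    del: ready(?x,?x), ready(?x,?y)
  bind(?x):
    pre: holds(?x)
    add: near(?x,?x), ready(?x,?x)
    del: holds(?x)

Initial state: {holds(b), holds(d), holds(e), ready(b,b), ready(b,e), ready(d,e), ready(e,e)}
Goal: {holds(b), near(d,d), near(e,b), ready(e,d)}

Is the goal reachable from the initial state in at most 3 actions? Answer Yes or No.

1. tag(d,e)  →  {holds(b), holds(d), near(d,e), ready(b,b), ready(b,e), ready(e,d), ready(e,e)}
2. push(b,e)  →  {holds(b), holds(d), near(d,e), near(e,b), ready(e,d), ready(e,e)}
3. bind(d)  →  {holds(b), near(d,d), near(d,e), near(e,b), ready(d,d), ready(e,d), ready(e,e)}
optimal plan length = 3; 3 ≤ 3

Yes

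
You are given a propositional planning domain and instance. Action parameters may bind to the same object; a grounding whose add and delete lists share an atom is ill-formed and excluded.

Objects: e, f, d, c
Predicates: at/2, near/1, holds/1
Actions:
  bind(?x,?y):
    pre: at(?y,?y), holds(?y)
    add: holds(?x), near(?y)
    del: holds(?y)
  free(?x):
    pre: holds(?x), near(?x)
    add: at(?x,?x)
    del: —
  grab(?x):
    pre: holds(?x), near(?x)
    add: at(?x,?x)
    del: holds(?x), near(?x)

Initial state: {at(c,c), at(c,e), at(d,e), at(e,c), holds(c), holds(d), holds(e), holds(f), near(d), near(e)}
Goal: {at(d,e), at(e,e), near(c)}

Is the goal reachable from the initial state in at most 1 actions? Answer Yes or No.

1. bind(e,c)  →  {at(c,c), at(c,e), at(d,e), at(e,c), holds(d), holds(e), holds(f), near(c), near(d), near(e)}
2. free(e)  →  {at(c,c), at(c,e), at(d,e), at(e,c), at(e,e), holds(d), holds(e), holds(f), near(c), near(d), near(e)}
optimal plan length = 2; 2 > 1

No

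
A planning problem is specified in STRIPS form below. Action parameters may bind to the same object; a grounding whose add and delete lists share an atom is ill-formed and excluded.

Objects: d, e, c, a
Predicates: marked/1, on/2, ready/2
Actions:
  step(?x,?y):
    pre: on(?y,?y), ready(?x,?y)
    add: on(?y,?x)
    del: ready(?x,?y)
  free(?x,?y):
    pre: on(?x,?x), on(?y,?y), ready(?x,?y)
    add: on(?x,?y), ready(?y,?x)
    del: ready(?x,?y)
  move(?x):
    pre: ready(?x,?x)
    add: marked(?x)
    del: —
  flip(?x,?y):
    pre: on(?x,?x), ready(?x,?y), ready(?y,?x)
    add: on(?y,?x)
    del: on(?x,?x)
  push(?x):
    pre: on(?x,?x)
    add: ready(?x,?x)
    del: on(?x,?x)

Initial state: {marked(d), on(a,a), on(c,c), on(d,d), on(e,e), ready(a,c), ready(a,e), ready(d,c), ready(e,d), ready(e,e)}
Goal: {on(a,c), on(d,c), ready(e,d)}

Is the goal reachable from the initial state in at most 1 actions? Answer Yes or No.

1. free(d,c)  →  {marked(d), on(a,a), on(c,c), on(d,c), on(d,d), on(e,e), ready(a,c), ready(a,e), ready(c,d), ready(e,d), ready(e,e)}
2. free(a,c)  →  {marked(d), on(a,a), on(a,c), on(c,c), on(d,c), on(d,d), on(e,e), ready(a,e), ready(c,a), ready(c,d), ready(e,d), ready(e,e)}
optimal plan length = 2; 2 > 1

No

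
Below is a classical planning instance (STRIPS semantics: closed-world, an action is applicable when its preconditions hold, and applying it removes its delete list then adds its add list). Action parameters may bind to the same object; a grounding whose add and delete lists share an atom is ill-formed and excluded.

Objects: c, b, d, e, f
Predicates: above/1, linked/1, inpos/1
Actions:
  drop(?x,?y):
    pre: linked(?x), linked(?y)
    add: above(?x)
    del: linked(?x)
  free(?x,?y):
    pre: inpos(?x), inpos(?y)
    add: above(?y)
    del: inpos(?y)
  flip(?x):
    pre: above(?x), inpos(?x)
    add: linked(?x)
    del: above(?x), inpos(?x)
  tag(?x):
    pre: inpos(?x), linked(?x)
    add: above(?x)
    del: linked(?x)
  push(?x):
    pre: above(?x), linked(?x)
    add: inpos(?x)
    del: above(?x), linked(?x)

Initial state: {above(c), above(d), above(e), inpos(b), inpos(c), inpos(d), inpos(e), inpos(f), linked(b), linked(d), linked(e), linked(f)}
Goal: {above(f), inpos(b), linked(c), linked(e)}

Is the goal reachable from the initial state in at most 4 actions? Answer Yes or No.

Yes

1. drop(f,b)  →  {above(c), above(d), above(e), above(f), inpos(b), inpos(c), inpos(d), inpos(e), inpos(f), linked(b), linked(d), linked(e)}
2. flip(c)  →  {above(d), above(e), above(f), inpos(b), inpos(d), inpos(e), inpos(f), linked(b), linked(c), linked(d), linked(e)}
optimal plan length = 2; 2 ≤ 4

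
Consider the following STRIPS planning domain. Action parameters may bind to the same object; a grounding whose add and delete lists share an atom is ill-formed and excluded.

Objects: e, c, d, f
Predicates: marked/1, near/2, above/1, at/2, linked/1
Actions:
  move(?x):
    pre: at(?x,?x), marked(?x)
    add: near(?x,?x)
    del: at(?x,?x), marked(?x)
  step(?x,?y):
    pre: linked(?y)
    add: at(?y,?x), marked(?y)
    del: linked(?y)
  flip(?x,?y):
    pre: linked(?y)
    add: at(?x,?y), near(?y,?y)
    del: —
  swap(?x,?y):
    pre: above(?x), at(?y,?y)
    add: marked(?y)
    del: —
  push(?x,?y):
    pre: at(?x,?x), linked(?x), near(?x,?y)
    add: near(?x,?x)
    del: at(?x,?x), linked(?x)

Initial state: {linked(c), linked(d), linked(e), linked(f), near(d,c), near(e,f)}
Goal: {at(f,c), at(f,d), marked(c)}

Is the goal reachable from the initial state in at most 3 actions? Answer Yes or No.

Yes

1. step(e,c)  →  {at(c,e), linked(d), linked(e), linked(f), marked(c), near(d,c), near(e,f)}
2. step(c,f)  →  {at(c,e), at(f,c), linked(d), linked(e), marked(c), marked(f), near(d,c), near(e,f)}
3. flip(f,d)  →  {at(c,e), at(f,c), at(f,d), linked(d), linked(e), marked(c), marked(f), near(d,c), near(d,d), near(e,f)}
optimal plan length = 3; 3 ≤ 3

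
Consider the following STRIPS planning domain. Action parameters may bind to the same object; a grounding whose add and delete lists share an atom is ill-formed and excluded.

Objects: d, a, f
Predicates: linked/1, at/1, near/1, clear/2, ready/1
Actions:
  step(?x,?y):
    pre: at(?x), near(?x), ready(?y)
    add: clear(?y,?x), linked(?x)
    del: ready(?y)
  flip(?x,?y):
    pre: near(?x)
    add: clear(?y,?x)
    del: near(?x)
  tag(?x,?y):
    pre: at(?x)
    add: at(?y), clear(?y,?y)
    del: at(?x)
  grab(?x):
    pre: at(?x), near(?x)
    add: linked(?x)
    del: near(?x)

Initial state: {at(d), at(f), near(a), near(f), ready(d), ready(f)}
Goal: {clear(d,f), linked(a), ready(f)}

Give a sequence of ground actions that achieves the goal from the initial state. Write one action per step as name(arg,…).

1. step(f,d)  →  {at(d), at(f), clear(d,f), linked(f), near(a), near(f), ready(f)}
2. tag(d,a)  →  {at(a), at(f), clear(a,a), clear(d,f), linked(f), near(a), near(f), ready(f)}
3. grab(a)  →  {at(a), at(f), clear(a,a), clear(d,f), linked(a), linked(f), near(f), ready(f)}

step(f,d); tag(d,a); grab(a)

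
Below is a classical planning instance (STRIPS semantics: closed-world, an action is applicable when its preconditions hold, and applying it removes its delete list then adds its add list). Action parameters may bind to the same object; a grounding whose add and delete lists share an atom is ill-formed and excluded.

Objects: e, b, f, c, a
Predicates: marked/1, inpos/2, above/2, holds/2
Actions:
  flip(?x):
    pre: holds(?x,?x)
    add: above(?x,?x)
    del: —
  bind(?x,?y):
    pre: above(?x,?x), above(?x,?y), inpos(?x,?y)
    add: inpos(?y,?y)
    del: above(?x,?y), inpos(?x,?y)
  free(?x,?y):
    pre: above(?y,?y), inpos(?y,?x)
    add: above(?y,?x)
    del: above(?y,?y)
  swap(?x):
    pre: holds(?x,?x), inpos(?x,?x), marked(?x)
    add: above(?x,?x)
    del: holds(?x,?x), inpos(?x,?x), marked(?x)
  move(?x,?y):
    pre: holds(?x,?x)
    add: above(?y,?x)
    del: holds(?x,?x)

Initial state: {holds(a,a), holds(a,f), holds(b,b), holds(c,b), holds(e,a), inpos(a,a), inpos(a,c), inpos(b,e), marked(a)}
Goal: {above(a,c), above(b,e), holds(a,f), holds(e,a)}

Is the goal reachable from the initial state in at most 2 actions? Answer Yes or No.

No

1. flip(b)  →  {above(b,b), holds(a,a), holds(a,f), holds(b,b), holds(c,b), holds(e,a), inpos(a,a), inpos(a,c), inpos(b,e), marked(a)}
2. flip(a)  →  {above(a,a), above(b,b), holds(a,a), holds(a,f), holds(b,b), holds(c,b), holds(e,a), inpos(a,a), inpos(a,c), inpos(b,e), marked(a)}
3. free(e,b)  →  {above(a,a), above(b,e), holds(a,a), holds(a,f), holds(b,b), holds(c,b), holds(e,a), inpos(a,a), inpos(a,c), inpos(b,e), marked(a)}
4. free(c,a)  →  {above(a,c), above(b,e), holds(a,a), holds(a,f), holds(b,b), holds(c,b), holds(e,a), inpos(a,a), inpos(a,c), inpos(b,e), marked(a)}
optimal plan length = 4; 4 > 2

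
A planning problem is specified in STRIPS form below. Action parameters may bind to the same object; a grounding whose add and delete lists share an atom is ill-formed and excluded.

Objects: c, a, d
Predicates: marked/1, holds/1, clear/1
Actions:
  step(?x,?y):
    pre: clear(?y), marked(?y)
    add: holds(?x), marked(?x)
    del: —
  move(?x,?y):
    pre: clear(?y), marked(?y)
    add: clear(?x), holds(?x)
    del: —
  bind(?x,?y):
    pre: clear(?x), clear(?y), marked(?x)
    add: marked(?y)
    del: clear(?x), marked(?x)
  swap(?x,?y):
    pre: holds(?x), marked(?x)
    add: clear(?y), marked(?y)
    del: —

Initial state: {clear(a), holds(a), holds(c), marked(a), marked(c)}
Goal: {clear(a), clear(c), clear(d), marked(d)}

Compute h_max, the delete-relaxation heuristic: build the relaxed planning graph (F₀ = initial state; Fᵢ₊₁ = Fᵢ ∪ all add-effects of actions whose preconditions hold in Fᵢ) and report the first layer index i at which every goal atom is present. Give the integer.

1

F0 = init (5 atoms)
F1 = F0 ∪ {clear(c), clear(d), holds(d), marked(d)}  (9 atoms)
goal ⊆ F1  ⇒  h_max = 1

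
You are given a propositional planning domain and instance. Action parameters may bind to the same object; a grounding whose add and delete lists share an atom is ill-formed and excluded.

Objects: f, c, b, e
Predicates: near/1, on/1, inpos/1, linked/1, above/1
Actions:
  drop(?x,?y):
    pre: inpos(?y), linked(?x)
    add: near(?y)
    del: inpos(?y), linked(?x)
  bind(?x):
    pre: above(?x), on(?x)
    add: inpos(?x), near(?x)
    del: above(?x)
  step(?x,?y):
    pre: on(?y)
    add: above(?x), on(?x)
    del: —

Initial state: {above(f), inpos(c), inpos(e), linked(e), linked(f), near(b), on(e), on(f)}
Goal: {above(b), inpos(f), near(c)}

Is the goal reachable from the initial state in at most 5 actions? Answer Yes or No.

1. drop(f,c)  →  {above(f), inpos(e), linked(e), near(b), near(c), on(e), on(f)}
2. bind(f)  →  {inpos(e), inpos(f), linked(e), near(b), near(c), near(f), on(e), on(f)}
3. step(b,f)  →  {above(b), inpos(e), inpos(f), linked(e), near(b), near(c), near(f), on(b), on(e), on(f)}
optimal plan length = 3; 3 ≤ 5

Yes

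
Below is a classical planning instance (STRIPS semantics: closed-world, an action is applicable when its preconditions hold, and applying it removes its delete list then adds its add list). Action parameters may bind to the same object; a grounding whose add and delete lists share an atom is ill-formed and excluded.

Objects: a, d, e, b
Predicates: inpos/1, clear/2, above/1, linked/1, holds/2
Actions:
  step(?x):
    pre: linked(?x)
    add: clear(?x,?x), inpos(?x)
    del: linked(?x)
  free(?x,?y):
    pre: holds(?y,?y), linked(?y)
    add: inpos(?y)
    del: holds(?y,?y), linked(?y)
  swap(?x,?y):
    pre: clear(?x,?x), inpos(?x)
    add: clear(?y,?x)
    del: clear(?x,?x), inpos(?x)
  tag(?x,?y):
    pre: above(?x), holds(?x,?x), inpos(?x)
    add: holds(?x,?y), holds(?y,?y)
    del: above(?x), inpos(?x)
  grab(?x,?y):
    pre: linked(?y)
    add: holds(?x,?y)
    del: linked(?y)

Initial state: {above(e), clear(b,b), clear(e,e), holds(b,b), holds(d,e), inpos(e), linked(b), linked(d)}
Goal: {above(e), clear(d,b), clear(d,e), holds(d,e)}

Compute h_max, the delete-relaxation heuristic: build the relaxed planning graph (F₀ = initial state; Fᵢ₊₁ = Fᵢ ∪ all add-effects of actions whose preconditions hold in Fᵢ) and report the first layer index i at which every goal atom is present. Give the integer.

F0 = init (8 atoms)
F1 = F0 ∪ {clear(a,e), clear(b,e), clear(d,d), clear(d,e), holds(a,b), holds(a,d), holds(b,d), holds(d,b), holds(d,d), holds(e,b), holds(e,d), inpos(b), inpos(d)}  (21 atoms)
F2 = F1 ∪ {clear(a,b), clear(a,d), clear(b,d), clear(d,b), clear(e,b), clear(e,d)}  (27 atoms)
goal ⊆ F2  ⇒  h_max = 2

2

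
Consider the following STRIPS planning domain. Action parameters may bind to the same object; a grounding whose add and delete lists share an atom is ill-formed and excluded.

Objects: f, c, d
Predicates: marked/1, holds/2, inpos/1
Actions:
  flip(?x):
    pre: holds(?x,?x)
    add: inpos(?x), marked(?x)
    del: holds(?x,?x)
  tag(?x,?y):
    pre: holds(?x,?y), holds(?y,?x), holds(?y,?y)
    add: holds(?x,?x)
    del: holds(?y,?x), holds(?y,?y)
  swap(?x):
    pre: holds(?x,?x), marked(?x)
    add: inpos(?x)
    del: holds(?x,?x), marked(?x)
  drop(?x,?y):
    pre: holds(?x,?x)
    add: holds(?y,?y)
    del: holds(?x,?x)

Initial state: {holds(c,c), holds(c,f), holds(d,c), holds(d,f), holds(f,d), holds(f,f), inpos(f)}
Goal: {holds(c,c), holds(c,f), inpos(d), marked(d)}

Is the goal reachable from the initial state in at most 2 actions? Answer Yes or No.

1. tag(d,f)  →  {holds(c,c), holds(c,f), holds(d,c), holds(d,d), holds(d,f), inpos(f)}
2. flip(d)  →  {holds(c,c), holds(c,f), holds(d,c), holds(d,f), inpos(d), inpos(f), marked(d)}
optimal plan length = 2; 2 ≤ 2

Yes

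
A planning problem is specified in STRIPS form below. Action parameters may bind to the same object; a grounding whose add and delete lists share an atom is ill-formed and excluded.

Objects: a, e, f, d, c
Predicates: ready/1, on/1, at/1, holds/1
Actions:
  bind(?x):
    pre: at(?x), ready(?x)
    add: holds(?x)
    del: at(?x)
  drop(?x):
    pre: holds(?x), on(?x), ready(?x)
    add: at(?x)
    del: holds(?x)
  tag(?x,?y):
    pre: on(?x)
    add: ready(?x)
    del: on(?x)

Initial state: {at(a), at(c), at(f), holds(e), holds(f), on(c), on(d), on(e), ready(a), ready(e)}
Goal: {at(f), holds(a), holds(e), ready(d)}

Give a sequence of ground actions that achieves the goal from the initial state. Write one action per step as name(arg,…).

1. bind(a)  →  {at(c), at(f), holds(a), holds(e), holds(f), on(c), on(d), on(e), ready(a), ready(e)}
2. tag(d,a)  →  {at(c), at(f), holds(a), holds(e), holds(f), on(c), on(e), ready(a), ready(d), ready(e)}

bind(a); tag(d,a)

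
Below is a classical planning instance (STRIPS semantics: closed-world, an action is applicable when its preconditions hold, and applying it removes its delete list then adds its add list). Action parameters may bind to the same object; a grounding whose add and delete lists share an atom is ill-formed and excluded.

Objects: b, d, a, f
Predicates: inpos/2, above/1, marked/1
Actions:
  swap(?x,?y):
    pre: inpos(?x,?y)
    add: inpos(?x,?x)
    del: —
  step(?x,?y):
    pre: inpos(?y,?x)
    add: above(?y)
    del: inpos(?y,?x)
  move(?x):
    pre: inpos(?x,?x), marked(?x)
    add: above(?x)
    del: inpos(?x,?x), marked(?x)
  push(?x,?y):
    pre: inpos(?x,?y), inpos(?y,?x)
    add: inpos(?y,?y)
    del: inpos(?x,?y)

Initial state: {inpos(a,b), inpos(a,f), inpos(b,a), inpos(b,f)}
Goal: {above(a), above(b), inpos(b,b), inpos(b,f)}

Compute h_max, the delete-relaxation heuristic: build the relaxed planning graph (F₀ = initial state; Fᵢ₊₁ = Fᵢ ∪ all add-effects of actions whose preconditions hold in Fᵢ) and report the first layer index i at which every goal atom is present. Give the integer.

1

F0 = init (4 atoms)
F1 = F0 ∪ {above(a), above(b), inpos(a,a), inpos(b,b)}  (8 atoms)
goal ⊆ F1  ⇒  h_max = 1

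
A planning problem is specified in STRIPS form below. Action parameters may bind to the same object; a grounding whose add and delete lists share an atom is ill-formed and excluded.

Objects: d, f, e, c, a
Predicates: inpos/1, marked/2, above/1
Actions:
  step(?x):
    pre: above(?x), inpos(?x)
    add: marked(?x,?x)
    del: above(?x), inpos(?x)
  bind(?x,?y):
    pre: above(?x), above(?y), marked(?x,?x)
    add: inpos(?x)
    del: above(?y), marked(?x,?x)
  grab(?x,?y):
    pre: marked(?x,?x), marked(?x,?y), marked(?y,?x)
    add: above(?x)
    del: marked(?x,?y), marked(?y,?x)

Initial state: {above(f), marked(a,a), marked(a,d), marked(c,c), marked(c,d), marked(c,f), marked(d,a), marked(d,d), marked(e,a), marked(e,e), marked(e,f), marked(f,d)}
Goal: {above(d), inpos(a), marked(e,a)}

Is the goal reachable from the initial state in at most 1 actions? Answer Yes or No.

1. grab(d,d)  →  {above(d), above(f), marked(a,a), marked(a,d), marked(c,c), marked(c,d), marked(c,f), marked(d,a), marked(e,a), marked(e,e), marked(e,f), marked(f,d)}
2. grab(a,d)  →  {above(a), above(d), above(f), marked(a,a), marked(c,c), marked(c,d), marked(c,f), marked(e,a), marked(e,e), marked(e,f), marked(f,d)}
3. bind(a,f)  →  {above(a), above(d), inpos(a), marked(c,c), marked(c,d), marked(c,f), marked(e,a), marked(e,e), marked(e,f), marked(f,d)}
optimal plan length = 3; 3 > 1

No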